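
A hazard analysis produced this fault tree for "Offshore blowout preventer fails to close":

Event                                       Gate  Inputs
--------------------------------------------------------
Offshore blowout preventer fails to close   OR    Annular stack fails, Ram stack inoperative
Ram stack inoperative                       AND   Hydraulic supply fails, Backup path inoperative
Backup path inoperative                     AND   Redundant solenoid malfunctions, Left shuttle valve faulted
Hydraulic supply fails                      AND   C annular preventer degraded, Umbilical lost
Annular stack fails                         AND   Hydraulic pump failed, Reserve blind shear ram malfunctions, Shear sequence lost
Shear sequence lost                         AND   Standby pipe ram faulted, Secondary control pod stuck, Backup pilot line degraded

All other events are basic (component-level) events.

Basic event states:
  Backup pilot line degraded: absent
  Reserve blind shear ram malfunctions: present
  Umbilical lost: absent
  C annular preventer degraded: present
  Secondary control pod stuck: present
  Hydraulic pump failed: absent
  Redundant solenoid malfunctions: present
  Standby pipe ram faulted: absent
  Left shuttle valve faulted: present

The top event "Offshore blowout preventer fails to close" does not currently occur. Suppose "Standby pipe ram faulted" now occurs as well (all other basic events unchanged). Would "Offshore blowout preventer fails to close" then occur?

No

Counterfactual: set "Standby pipe ram faulted" to occurred.
Shear sequence lost [AND]: Standby pipe ram faulted=occurs, Secondary control pod stuck=occurs, Backup pilot line degraded=not → not all inputs occur → does not occur.
Annular stack fails [AND]: Hydraulic pump failed=not, Reserve blind shear ram malfunctions=occurs, Shear sequence lost=not → not all inputs occur → does not occur.
Hydraulic supply fails [AND]: C annular preventer degraded=occurs, Umbilical lost=not → not all inputs occur → does not occur.
Backup path inoperative [AND]: Redundant solenoid malfunctions=occurs, Left shuttle valve faulted=occurs → all inputs occur → occurs.
Ram stack inoperative [AND]: Hydraulic supply fails=not, Backup path inoperative=occurs → not all inputs occur → does not occur.
Offshore blowout preventer fails to close [OR]: Annular stack fails=not, Ram stack inoperative=not → no input occurs → does not occur.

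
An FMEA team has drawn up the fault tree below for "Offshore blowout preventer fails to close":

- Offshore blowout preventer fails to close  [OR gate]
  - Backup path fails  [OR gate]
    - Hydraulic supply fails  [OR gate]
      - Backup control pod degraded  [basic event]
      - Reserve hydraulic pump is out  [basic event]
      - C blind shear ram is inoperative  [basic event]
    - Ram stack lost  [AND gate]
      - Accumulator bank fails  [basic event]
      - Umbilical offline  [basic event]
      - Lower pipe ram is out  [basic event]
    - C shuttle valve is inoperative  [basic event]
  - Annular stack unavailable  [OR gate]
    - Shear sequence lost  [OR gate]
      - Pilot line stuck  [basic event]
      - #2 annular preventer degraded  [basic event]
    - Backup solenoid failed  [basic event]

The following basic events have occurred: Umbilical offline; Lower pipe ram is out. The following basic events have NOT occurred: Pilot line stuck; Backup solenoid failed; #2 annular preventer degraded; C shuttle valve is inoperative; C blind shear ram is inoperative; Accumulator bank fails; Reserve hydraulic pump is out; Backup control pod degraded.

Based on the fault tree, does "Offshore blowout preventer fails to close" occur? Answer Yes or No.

No

Hydraulic supply fails [OR]: Backup control pod degraded=not, Reserve hydraulic pump is out=not, C blind shear ram is inoperative=not → no input occurs → does not occur.
Ram stack lost [AND]: Accumulator bank fails=not, Umbilical offline=occurs, Lower pipe ram is out=occurs → not all inputs occur → does not occur.
Backup path fails [OR]: Hydraulic supply fails=not, Ram stack lost=not, C shuttle valve is inoperative=not → no input occurs → does not occur.
Shear sequence lost [OR]: Pilot line stuck=not, #2 annular preventer degraded=not → no input occurs → does not occur.
Annular stack unavailable [OR]: Shear sequence lost=not, Backup solenoid failed=not → no input occurs → does not occur.
Offshore blowout preventer fails to close [OR]: Backup path fails=not, Annular stack unavailable=not → no input occurs → does not occur.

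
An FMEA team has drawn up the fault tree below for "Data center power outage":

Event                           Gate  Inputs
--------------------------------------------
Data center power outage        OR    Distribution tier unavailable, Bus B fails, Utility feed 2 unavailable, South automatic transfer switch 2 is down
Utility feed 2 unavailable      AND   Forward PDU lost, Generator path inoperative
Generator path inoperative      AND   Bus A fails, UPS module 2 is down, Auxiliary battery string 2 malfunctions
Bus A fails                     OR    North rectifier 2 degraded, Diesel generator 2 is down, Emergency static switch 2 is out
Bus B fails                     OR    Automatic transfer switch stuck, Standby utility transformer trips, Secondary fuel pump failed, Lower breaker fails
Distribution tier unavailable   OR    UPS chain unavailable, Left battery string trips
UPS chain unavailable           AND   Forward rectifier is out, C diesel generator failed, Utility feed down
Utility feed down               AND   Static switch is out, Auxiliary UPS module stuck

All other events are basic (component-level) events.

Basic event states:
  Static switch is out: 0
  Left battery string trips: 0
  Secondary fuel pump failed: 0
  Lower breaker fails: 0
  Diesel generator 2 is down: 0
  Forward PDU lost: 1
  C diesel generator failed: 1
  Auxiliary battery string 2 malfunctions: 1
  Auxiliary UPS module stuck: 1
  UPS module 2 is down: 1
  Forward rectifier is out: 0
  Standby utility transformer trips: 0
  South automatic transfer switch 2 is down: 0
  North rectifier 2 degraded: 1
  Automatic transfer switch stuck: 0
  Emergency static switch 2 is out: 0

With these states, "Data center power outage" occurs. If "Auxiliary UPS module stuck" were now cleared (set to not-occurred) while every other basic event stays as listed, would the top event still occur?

Counterfactual: set "Auxiliary UPS module stuck" to not occurred.
Utility feed down [AND]: Static switch is out=not, Auxiliary UPS module stuck=not → not all inputs occur → does not occur.
UPS chain unavailable [AND]: Forward rectifier is out=not, C diesel generator failed=occurs, Utility feed down=not → not all inputs occur → does not occur.
Distribution tier unavailable [OR]: UPS chain unavailable=not, Left battery string trips=not → no input occurs → does not occur.
Bus B fails [OR]: Automatic transfer switch stuck=not, Standby utility transformer trips=not, Secondary fuel pump failed=not, Lower breaker fails=not → no input occurs → does not occur.
Bus A fails [OR]: North rectifier 2 degraded=occurs, Diesel generator 2 is down=not, Emergency static switch 2 is out=not → at least one input occurs → occurs.
Generator path inoperative [AND]: Bus A fails=occurs, UPS module 2 is down=occurs, Auxiliary battery string 2 malfunctions=occurs → all inputs occur → occurs.
Utility feed 2 unavailable [AND]: Forward PDU lost=occurs, Generator path inoperative=occurs → all inputs occur → occurs.
Data center power outage [OR]: Distribution tier unavailable=not, Bus B fails=not, Utility feed 2 unavailable=occurs, South automatic transfer switch 2 is down=not → at least one input occurs → occurs.

Yes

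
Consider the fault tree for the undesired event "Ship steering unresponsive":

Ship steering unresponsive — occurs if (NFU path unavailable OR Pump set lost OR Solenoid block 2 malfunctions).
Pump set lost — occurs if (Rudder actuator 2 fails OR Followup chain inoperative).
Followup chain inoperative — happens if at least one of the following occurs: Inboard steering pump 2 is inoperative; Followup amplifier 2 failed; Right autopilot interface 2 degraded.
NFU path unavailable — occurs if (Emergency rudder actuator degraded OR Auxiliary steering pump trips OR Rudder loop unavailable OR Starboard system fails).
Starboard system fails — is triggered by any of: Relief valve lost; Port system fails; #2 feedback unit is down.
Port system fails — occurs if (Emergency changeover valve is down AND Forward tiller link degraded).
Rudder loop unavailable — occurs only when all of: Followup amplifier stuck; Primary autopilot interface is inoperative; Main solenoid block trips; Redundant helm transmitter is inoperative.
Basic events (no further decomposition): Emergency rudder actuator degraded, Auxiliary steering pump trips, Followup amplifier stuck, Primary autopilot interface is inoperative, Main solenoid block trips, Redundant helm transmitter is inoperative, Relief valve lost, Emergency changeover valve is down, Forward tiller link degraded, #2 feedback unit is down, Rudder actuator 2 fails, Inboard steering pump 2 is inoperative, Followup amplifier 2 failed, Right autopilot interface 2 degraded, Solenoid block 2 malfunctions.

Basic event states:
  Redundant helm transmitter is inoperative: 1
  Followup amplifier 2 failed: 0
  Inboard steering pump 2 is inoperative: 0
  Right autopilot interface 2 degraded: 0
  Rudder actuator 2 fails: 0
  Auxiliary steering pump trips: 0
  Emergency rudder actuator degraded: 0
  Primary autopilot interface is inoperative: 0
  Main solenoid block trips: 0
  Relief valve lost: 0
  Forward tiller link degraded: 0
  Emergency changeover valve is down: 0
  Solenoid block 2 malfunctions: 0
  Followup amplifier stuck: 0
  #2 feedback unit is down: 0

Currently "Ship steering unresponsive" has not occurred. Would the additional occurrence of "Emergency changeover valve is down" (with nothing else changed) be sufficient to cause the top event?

No

Counterfactual: set "Emergency changeover valve is down" to occurred.
Rudder loop unavailable [AND]: Followup amplifier stuck=not, Primary autopilot interface is inoperative=not, Main solenoid block trips=not, Redundant helm transmitter is inoperative=occurs → not all inputs occur → does not occur.
Port system fails [AND]: Emergency changeover valve is down=occurs, Forward tiller link degraded=not → not all inputs occur → does not occur.
Starboard system fails [OR]: Relief valve lost=not, Port system fails=not, #2 feedback unit is down=not → no input occurs → does not occur.
NFU path unavailable [OR]: Emergency rudder actuator degraded=not, Auxiliary steering pump trips=not, Rudder loop unavailable=not, Starboard system fails=not → no input occurs → does not occur.
Followup chain inoperative [OR]: Inboard steering pump 2 is inoperative=not, Followup amplifier 2 failed=not, Right autopilot interface 2 degraded=not → no input occurs → does not occur.
Pump set lost [OR]: Rudder actuator 2 fails=not, Followup chain inoperative=not → no input occurs → does not occur.
Ship steering unresponsive [OR]: NFU path unavailable=not, Pump set lost=not, Solenoid block 2 malfunctions=not → no input occurs → does not occur.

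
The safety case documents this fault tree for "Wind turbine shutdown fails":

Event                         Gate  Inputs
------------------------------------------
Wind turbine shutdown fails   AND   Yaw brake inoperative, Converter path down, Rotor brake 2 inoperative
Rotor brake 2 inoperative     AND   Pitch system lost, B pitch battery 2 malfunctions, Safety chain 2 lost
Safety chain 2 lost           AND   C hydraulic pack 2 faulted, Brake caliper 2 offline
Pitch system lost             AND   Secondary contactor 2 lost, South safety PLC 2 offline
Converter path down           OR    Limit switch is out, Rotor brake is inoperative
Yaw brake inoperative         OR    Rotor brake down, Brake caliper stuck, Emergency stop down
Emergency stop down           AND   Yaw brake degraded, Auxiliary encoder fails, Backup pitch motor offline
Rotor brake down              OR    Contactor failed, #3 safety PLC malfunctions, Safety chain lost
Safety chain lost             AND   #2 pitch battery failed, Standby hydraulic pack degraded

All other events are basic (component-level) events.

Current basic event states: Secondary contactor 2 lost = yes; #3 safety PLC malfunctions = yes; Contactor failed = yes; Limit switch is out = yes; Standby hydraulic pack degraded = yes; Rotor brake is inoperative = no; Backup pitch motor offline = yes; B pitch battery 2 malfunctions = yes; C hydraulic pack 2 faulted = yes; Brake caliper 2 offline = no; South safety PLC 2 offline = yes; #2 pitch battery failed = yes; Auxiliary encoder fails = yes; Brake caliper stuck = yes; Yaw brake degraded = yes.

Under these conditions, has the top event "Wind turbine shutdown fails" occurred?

Safety chain lost [AND]: #2 pitch battery failed=occurs, Standby hydraulic pack degraded=occurs → all inputs occur → occurs.
Rotor brake down [OR]: Contactor failed=occurs, #3 safety PLC malfunctions=occurs, Safety chain lost=occurs → at least one input occurs → occurs.
Emergency stop down [AND]: Yaw brake degraded=occurs, Auxiliary encoder fails=occurs, Backup pitch motor offline=occurs → all inputs occur → occurs.
Yaw brake inoperative [OR]: Rotor brake down=occurs, Brake caliper stuck=occurs, Emergency stop down=occurs → at least one input occurs → occurs.
Converter path down [OR]: Limit switch is out=occurs, Rotor brake is inoperative=not → at least one input occurs → occurs.
Pitch system lost [AND]: Secondary contactor 2 lost=occurs, South safety PLC 2 offline=occurs → all inputs occur → occurs.
Safety chain 2 lost [AND]: C hydraulic pack 2 faulted=occurs, Brake caliper 2 offline=not → not all inputs occur → does not occur.
Rotor brake 2 inoperative [AND]: Pitch system lost=occurs, B pitch battery 2 malfunctions=occurs, Safety chain 2 lost=not → not all inputs occur → does not occur.
Wind turbine shutdown fails [AND]: Yaw brake inoperative=occurs, Converter path down=occurs, Rotor brake 2 inoperative=not → not all inputs occur → does not occur.

No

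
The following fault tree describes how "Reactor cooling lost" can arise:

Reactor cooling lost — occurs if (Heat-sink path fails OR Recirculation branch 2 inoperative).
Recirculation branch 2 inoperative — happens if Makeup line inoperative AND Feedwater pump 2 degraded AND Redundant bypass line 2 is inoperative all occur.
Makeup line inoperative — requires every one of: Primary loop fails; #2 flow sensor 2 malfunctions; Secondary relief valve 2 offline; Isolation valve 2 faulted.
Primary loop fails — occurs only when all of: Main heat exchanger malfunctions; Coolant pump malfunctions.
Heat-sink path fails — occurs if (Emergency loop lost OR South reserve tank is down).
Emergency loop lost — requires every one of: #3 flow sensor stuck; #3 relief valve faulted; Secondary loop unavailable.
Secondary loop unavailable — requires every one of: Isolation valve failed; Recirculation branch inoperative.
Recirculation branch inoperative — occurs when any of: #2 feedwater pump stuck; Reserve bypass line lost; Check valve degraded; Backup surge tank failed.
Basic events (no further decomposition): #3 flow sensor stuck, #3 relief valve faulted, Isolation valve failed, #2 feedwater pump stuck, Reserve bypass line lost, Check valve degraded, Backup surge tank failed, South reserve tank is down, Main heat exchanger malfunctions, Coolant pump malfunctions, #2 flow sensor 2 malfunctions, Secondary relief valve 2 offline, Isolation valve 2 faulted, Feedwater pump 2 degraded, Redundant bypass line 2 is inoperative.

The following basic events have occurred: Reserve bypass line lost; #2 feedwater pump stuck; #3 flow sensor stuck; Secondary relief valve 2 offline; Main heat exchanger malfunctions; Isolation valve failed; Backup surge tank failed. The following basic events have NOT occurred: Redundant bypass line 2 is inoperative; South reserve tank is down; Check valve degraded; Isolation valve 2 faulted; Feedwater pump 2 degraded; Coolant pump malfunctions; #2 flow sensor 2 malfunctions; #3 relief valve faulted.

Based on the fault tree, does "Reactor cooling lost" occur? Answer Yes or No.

No

Recirculation branch inoperative [OR]: #2 feedwater pump stuck=occurs, Reserve bypass line lost=occurs, Check valve degraded=not, Backup surge tank failed=occurs → at least one input occurs → occurs.
Secondary loop unavailable [AND]: Isolation valve failed=occurs, Recirculation branch inoperative=occurs → all inputs occur → occurs.
Emergency loop lost [AND]: #3 flow sensor stuck=occurs, #3 relief valve faulted=not, Secondary loop unavailable=occurs → not all inputs occur → does not occur.
Heat-sink path fails [OR]: Emergency loop lost=not, South reserve tank is down=not → no input occurs → does not occur.
Primary loop fails [AND]: Main heat exchanger malfunctions=occurs, Coolant pump malfunctions=not → not all inputs occur → does not occur.
Makeup line inoperative [AND]: Primary loop fails=not, #2 flow sensor 2 malfunctions=not, Secondary relief valve 2 offline=occurs, Isolation valve 2 faulted=not → not all inputs occur → does not occur.
Recirculation branch 2 inoperative [AND]: Makeup line inoperative=not, Feedwater pump 2 degraded=not, Redundant bypass line 2 is inoperative=not → not all inputs occur → does not occur.
Reactor cooling lost [OR]: Heat-sink path fails=not, Recirculation branch 2 inoperative=not → no input occurs → does not occur.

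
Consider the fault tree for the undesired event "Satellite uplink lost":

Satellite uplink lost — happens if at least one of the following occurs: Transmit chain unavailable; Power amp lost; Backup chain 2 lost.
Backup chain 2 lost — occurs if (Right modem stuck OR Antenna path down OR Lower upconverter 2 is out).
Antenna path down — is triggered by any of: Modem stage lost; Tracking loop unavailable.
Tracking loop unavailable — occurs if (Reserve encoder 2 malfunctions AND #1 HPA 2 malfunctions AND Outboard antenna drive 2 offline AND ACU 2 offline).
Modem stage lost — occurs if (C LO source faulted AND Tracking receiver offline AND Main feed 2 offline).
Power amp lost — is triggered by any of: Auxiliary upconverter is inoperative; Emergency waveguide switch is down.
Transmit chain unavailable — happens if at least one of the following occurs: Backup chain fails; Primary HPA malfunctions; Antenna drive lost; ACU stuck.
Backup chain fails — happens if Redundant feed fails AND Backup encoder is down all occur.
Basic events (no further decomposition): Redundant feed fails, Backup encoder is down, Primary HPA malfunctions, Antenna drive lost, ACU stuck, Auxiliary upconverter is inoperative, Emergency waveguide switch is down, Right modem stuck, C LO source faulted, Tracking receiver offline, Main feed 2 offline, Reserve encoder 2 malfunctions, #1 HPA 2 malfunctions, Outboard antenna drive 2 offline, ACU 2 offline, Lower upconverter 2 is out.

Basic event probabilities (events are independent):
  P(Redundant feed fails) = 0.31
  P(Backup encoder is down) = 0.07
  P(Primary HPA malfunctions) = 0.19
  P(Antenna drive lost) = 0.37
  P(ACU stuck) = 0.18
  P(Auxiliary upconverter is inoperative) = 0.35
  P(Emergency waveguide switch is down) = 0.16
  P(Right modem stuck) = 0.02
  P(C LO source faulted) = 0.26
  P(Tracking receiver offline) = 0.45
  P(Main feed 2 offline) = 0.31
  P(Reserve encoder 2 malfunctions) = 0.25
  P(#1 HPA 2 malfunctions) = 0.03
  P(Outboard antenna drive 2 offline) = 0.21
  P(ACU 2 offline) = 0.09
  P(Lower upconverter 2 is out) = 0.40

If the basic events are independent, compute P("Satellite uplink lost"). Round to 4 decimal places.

P(Backup chain fails) [AND] = 0.31 × 0.07 = 0.021700
P(Transmit chain unavailable) [OR] = 1 − (1−0.021700) × (1−0.19) × (1−0.37) × (1−0.18) = 0.590634
P(Power amp lost) [OR] = 1 − (1−0.35) × (1−0.16) = 0.454000
P(Modem stage lost) [AND] = 0.26 × 0.45 × 0.31 = 0.036270
P(Tracking loop unavailable) [AND] = 0.25 × 0.03 × 0.21 × 0.09 = 0.000142
P(Antenna path down) [OR] = 1 − (1−0.036270) × (1−0.000142) = 0.036407
P(Backup chain 2 lost) [OR] = 1 − (1−0.02) × (1−0.036407) × (1−0.40) = 0.433407
P(Satellite uplink lost) [OR] = 1 − (1−0.590634) × (1−0.454000) × (1−0.433407) = 0.873359
Rounded to 4 decimal places: P(Satellite uplink lost) ≈ 0.8734.

0.8734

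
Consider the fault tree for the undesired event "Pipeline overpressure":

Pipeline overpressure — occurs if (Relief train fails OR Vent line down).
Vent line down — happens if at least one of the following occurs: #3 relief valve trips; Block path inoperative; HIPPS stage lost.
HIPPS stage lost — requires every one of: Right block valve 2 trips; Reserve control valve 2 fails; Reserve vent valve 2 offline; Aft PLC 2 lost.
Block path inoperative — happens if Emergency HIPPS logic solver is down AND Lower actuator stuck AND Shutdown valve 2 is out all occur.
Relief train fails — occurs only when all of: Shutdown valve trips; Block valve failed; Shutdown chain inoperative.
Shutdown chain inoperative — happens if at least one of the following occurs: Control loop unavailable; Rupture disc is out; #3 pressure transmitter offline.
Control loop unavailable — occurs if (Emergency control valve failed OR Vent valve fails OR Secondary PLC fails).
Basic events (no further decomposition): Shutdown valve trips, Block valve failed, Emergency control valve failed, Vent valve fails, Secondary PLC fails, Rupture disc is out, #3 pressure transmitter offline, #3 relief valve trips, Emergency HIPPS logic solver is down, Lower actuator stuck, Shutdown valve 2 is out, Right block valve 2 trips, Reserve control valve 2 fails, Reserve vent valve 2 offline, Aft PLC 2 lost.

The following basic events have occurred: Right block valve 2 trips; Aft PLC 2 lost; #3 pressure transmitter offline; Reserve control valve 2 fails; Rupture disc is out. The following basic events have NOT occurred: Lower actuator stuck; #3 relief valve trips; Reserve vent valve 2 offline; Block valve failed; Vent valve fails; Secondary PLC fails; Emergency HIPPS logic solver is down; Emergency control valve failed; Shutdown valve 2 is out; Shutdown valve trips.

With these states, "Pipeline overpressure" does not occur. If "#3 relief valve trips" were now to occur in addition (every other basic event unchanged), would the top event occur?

Yes

Counterfactual: set "#3 relief valve trips" to occurred.
Control loop unavailable [OR]: Emergency control valve failed=not, Vent valve fails=not, Secondary PLC fails=not → no input occurs → does not occur.
Shutdown chain inoperative [OR]: Control loop unavailable=not, Rupture disc is out=occurs, #3 pressure transmitter offline=occurs → at least one input occurs → occurs.
Relief train fails [AND]: Shutdown valve trips=not, Block valve failed=not, Shutdown chain inoperative=occurs → not all inputs occur → does not occur.
Block path inoperative [AND]: Emergency HIPPS logic solver is down=not, Lower actuator stuck=not, Shutdown valve 2 is out=not → not all inputs occur → does not occur.
HIPPS stage lost [AND]: Right block valve 2 trips=occurs, Reserve control valve 2 fails=occurs, Reserve vent valve 2 offline=not, Aft PLC 2 lost=occurs → not all inputs occur → does not occur.
Vent line down [OR]: #3 relief valve trips=occurs, Block path inoperative=not, HIPPS stage lost=not → at least one input occurs → occurs.
Pipeline overpressure [OR]: Relief train fails=not, Vent line down=occurs → at least one input occurs → occurs.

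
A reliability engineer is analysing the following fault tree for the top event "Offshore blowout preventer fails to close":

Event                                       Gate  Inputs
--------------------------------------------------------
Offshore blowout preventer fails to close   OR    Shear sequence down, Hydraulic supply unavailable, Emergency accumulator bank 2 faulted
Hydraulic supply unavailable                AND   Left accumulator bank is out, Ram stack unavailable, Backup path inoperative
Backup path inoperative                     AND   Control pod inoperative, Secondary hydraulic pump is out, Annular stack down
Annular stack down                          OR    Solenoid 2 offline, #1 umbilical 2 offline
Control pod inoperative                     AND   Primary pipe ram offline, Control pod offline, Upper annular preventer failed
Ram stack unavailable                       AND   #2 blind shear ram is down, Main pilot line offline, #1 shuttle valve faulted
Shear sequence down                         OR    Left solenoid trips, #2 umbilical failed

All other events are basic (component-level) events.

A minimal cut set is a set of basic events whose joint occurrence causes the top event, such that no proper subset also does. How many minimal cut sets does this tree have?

Shear sequence down [OR]: union of children's cut sets → 2 cut set(s).
Ram stack unavailable [AND]: one cut set from each child combined → 1 × 1 × 1 = 1 cut set(s).
Control pod inoperative [AND]: one cut set from each child combined → 1 × 1 × 1 = 1 cut set(s).
Annular stack down [OR]: union of children's cut sets → 2 cut set(s).
Backup path inoperative [AND]: one cut set from each child combined → 1 × 1 × 2 = 2 cut set(s).
Hydraulic supply unavailable [AND]: one cut set from each child combined → 1 × 1 × 2 = 2 cut set(s).
Offshore blowout preventer fails to close [OR]: union of children's cut sets → 5 cut set(s).
Minimal cut sets: {Left solenoid trips}; {#2 umbilical failed}; {#1 shuttle valve faulted, #2 blind shear ram is down, Control pod offline, Left accumulator bank is out, Main pilot line offline, Primary pipe ram offline, Secondary hydraulic pump is out, Solenoid 2 offline, Upper annular preventer failed}; {#1 shuttle valve faulted, #1 umbilical 2 offline, #2 blind shear ram is down, Control pod offline, Left accumulator bank is out, Main pilot line offline, Primary pipe ram offline, Secondary hydraulic pump is out, Upper annular preventer failed}; {Emergency accumulator bank 2 faulted}.

5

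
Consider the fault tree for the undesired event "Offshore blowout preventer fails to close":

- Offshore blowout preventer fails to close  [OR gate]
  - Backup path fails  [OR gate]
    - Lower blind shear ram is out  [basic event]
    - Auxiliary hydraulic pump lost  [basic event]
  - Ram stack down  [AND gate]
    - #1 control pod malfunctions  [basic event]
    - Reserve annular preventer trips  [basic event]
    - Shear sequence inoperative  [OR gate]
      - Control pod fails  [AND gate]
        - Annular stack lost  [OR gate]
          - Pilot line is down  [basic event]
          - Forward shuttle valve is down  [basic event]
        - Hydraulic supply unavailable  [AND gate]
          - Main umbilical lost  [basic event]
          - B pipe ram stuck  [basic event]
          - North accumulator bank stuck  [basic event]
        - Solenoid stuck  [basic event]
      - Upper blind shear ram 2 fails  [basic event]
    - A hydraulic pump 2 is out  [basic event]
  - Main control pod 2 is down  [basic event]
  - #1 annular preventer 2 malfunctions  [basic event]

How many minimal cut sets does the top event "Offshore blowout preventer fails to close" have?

7

Backup path fails [OR]: union of children's cut sets → 2 cut set(s).
Annular stack lost [OR]: union of children's cut sets → 2 cut set(s).
Hydraulic supply unavailable [AND]: one cut set from each child combined → 1 × 1 × 1 = 1 cut set(s).
Control pod fails [AND]: one cut set from each child combined → 2 × 1 × 1 = 2 cut set(s).
Shear sequence inoperative [OR]: union of children's cut sets → 3 cut set(s).
Ram stack down [AND]: one cut set from each child combined → 1 × 1 × 3 × 1 = 3 cut set(s).
Offshore blowout preventer fails to close [OR]: union of children's cut sets → 7 cut set(s).
Minimal cut sets: {Lower blind shear ram is out}; {Auxiliary hydraulic pump lost}; {#1 control pod malfunctions, A hydraulic pump 2 is out, B pipe ram stuck, Main umbilical lost, North accumulator bank stuck, Pilot line is down, Reserve annular preventer trips, Solenoid stuck}; {#1 control pod malfunctions, A hydraulic pump 2 is out, B pipe ram stuck, Forward shuttle valve is down, Main umbilical lost, North accumulator bank stuck, Reserve annular preventer trips, Solenoid stuck}; {#1 control pod malfunctions, A hydraulic pump 2 is out, Reserve annular preventer trips, Upper blind shear ram 2 fails}; {Main control pod 2 is down}; {#1 annular preventer 2 malfunctions}.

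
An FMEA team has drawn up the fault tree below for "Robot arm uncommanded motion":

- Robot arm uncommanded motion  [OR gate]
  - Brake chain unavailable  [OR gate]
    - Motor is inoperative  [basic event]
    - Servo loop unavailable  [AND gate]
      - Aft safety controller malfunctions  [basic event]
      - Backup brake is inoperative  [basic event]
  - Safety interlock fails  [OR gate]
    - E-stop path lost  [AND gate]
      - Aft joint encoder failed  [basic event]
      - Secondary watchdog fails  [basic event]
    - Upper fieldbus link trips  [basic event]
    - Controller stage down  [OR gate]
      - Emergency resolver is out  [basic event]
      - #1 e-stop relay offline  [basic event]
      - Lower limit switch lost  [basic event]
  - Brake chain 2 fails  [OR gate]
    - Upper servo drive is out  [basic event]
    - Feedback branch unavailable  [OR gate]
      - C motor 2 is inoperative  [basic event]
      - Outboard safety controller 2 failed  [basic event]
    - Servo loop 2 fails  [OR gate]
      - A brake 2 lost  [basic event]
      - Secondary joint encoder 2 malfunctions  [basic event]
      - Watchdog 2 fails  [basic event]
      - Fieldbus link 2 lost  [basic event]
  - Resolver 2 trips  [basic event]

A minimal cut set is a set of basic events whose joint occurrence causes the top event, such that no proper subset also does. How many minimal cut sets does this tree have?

15

Servo loop unavailable [AND]: one cut set from each child combined → 1 × 1 = 1 cut set(s).
Brake chain unavailable [OR]: union of children's cut sets → 2 cut set(s).
E-stop path lost [AND]: one cut set from each child combined → 1 × 1 = 1 cut set(s).
Controller stage down [OR]: union of children's cut sets → 3 cut set(s).
Safety interlock fails [OR]: union of children's cut sets → 5 cut set(s).
Feedback branch unavailable [OR]: union of children's cut sets → 2 cut set(s).
Servo loop 2 fails [OR]: union of children's cut sets → 4 cut set(s).
Brake chain 2 fails [OR]: union of children's cut sets → 7 cut set(s).
Robot arm uncommanded motion [OR]: union of children's cut sets → 15 cut set(s).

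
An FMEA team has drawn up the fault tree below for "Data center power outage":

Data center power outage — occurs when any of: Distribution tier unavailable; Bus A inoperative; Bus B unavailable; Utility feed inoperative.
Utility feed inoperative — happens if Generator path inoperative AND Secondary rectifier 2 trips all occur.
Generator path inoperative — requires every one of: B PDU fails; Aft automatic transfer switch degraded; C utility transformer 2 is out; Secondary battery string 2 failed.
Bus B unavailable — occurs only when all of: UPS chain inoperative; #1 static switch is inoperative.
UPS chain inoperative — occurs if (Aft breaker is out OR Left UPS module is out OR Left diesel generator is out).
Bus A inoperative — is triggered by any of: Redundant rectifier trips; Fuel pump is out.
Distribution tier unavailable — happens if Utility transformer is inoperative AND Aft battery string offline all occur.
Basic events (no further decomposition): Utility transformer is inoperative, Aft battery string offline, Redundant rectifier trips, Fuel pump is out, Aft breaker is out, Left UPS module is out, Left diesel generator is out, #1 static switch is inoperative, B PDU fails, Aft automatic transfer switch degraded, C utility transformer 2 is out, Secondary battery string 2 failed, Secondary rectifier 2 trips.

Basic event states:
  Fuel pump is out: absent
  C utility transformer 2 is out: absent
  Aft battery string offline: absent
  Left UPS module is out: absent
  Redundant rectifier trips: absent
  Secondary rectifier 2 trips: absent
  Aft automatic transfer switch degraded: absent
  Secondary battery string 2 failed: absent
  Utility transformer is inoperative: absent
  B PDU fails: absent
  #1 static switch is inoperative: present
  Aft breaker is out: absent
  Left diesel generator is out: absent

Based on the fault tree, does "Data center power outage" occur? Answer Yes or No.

No

Distribution tier unavailable [AND]: Utility transformer is inoperative=not, Aft battery string offline=not → not all inputs occur → does not occur.
Bus A inoperative [OR]: Redundant rectifier trips=not, Fuel pump is out=not → no input occurs → does not occur.
UPS chain inoperative [OR]: Aft breaker is out=not, Left UPS module is out=not, Left diesel generator is out=not → no input occurs → does not occur.
Bus B unavailable [AND]: UPS chain inoperative=not, #1 static switch is inoperative=occurs → not all inputs occur → does not occur.
Generator path inoperative [AND]: B PDU fails=not, Aft automatic transfer switch degraded=not, C utility transformer 2 is out=not, Secondary battery string 2 failed=not → not all inputs occur → does not occur.
Utility feed inoperative [AND]: Generator path inoperative=not, Secondary rectifier 2 trips=not → not all inputs occur → does not occur.
Data center power outage [OR]: Distribution tier unavailable=not, Bus A inoperative=not, Bus B unavailable=not, Utility feed inoperative=not → no input occurs → does not occur.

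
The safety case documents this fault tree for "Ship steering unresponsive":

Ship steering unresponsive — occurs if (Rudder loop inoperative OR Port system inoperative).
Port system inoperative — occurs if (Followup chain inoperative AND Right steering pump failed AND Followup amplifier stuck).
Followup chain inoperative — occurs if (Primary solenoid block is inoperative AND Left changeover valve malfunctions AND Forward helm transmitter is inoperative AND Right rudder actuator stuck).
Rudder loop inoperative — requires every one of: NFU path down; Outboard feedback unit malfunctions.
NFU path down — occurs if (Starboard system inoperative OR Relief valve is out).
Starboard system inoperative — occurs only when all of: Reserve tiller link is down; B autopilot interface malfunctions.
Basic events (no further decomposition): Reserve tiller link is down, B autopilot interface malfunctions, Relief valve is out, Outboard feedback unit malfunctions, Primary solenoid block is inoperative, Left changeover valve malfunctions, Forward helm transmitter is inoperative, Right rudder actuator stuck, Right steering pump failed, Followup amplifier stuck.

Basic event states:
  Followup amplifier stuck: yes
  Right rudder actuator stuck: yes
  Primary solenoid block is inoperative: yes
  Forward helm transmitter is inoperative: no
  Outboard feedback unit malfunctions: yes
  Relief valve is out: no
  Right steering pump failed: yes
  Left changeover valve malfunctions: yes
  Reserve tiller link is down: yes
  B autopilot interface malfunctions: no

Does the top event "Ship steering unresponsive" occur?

Starboard system inoperative [AND]: Reserve tiller link is down=occurs, B autopilot interface malfunctions=not → not all inputs occur → does not occur.
NFU path down [OR]: Starboard system inoperative=not, Relief valve is out=not → no input occurs → does not occur.
Rudder loop inoperative [AND]: NFU path down=not, Outboard feedback unit malfunctions=occurs → not all inputs occur → does not occur.
Followup chain inoperative [AND]: Primary solenoid block is inoperative=occurs, Left changeover valve malfunctions=occurs, Forward helm transmitter is inoperative=not, Right rudder actuator stuck=occurs → not all inputs occur → does not occur.
Port system inoperative [AND]: Followup chain inoperative=not, Right steering pump failed=occurs, Followup amplifier stuck=occurs → not all inputs occur → does not occur.
Ship steering unresponsive [OR]: Rudder loop inoperative=not, Port system inoperative=not → no input occurs → does not occur.

No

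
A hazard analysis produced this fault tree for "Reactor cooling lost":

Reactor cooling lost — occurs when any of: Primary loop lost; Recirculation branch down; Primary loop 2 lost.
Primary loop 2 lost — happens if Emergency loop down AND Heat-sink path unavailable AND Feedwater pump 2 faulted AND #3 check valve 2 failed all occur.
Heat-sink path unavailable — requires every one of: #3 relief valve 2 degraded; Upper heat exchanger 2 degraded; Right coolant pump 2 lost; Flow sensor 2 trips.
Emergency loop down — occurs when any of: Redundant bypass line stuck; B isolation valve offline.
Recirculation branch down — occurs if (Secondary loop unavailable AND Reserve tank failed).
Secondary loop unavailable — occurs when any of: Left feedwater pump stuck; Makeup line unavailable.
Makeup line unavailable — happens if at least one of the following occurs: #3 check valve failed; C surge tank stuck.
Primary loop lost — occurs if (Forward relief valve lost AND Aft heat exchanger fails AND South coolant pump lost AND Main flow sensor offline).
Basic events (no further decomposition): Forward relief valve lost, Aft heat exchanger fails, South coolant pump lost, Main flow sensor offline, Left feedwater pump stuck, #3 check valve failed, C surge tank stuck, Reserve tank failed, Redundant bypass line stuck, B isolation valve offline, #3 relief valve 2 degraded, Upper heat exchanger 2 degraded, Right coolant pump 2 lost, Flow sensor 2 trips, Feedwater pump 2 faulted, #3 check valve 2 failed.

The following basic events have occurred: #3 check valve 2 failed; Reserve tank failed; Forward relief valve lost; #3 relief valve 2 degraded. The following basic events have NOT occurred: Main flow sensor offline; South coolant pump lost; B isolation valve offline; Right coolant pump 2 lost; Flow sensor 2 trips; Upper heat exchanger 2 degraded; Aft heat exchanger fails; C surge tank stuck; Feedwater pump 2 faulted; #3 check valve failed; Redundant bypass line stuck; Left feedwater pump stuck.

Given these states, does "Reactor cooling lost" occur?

Primary loop lost [AND]: Forward relief valve lost=occurs, Aft heat exchanger fails=not, South coolant pump lost=not, Main flow sensor offline=not → not all inputs occur → does not occur.
Makeup line unavailable [OR]: #3 check valve failed=not, C surge tank stuck=not → no input occurs → does not occur.
Secondary loop unavailable [OR]: Left feedwater pump stuck=not, Makeup line unavailable=not → no input occurs → does not occur.
Recirculation branch down [AND]: Secondary loop unavailable=not, Reserve tank failed=occurs → not all inputs occur → does not occur.
Emergency loop down [OR]: Redundant bypass line stuck=not, B isolation valve offline=not → no input occurs → does not occur.
Heat-sink path unavailable [AND]: #3 relief valve 2 degraded=occurs, Upper heat exchanger 2 degraded=not, Right coolant pump 2 lost=not, Flow sensor 2 trips=not → not all inputs occur → does not occur.
Primary loop 2 lost [AND]: Emergency loop down=not, Heat-sink path unavailable=not, Feedwater pump 2 faulted=not, #3 check valve 2 failed=occurs → not all inputs occur → does not occur.
Reactor cooling lost [OR]: Primary loop lost=not, Recirculation branch down=not, Primary loop 2 lost=not → no input occurs → does not occur.

No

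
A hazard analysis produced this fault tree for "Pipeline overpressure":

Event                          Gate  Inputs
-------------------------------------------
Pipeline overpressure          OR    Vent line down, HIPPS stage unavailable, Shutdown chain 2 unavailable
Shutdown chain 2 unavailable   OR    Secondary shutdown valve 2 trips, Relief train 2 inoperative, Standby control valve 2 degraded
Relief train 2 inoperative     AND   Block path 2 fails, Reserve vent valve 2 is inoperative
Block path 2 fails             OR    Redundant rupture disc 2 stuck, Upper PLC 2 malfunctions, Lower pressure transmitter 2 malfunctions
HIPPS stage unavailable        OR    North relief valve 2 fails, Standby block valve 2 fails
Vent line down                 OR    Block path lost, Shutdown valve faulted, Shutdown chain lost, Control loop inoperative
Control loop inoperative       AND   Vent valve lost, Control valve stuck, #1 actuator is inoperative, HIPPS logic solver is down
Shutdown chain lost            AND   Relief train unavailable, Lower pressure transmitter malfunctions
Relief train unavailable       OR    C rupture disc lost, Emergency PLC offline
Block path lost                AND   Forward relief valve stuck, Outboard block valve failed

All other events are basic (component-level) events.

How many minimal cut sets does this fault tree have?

12

Block path lost [AND]: one cut set from each child combined → 1 × 1 = 1 cut set(s).
Relief train unavailable [OR]: union of children's cut sets → 2 cut set(s).
Shutdown chain lost [AND]: one cut set from each child combined → 2 × 1 = 2 cut set(s).
Control loop inoperative [AND]: one cut set from each child combined → 1 × 1 × 1 × 1 = 1 cut set(s).
Vent line down [OR]: union of children's cut sets → 5 cut set(s).
HIPPS stage unavailable [OR]: union of children's cut sets → 2 cut set(s).
Block path 2 fails [OR]: union of children's cut sets → 3 cut set(s).
Relief train 2 inoperative [AND]: one cut set from each child combined → 3 × 1 = 3 cut set(s).
Shutdown chain 2 unavailable [OR]: union of children's cut sets → 5 cut set(s).
Pipeline overpressure [OR]: union of children's cut sets → 12 cut set(s).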